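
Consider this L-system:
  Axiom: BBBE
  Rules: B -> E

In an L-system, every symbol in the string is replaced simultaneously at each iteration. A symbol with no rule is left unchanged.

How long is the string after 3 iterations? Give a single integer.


Answer: 4

Derivation:
Step 0: length = 4
Step 1: length = 4
Step 2: length = 4
Step 3: length = 4


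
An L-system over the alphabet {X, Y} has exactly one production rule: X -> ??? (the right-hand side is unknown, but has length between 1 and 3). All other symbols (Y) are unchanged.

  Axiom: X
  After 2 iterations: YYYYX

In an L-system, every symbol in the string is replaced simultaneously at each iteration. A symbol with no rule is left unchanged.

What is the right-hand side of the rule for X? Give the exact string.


Trying X -> YYX:
  Step 0: X
  Step 1: YYX
  Step 2: YYYYX
Matches the given result.

Answer: YYX


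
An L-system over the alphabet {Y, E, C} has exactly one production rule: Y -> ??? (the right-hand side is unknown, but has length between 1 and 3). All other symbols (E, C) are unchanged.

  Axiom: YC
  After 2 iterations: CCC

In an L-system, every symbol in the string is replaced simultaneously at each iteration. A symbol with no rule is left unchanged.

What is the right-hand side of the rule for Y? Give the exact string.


Answer: CC

Derivation:
Trying Y -> CC:
  Step 0: YC
  Step 1: CCC
  Step 2: CCC
Matches the given result.


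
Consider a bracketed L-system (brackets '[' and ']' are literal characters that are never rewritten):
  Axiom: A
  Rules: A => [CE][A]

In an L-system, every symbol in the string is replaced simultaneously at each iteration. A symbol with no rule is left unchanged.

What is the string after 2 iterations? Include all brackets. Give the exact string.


Step 0: A
Step 1: [CE][A]
Step 2: [CE][[CE][A]]

Answer: [CE][[CE][A]]


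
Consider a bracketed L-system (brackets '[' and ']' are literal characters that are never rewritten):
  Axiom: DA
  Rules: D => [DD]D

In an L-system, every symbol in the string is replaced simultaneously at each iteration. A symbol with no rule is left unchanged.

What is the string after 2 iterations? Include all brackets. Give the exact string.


Answer: [[DD]D[DD]D][DD]DA

Derivation:
Step 0: DA
Step 1: [DD]DA
Step 2: [[DD]D[DD]D][DD]DA


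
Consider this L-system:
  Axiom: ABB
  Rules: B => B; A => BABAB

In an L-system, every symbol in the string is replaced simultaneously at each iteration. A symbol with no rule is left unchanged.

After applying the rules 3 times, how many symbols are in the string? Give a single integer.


Answer: 31

Derivation:
Step 0: length = 3
Step 1: length = 7
Step 2: length = 15
Step 3: length = 31


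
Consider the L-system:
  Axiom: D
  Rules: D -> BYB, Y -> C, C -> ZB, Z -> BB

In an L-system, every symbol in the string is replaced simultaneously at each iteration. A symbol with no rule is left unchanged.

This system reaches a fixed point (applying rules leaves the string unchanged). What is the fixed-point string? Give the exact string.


Answer: BBBBB

Derivation:
Step 0: D
Step 1: BYB
Step 2: BCB
Step 3: BZBB
Step 4: BBBBB
Step 5: BBBBB  (unchanged — fixed point at step 4)


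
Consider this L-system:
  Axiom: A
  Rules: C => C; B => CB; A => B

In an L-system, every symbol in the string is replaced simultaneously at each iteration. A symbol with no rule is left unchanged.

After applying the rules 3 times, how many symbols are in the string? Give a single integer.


Step 0: length = 1
Step 1: length = 1
Step 2: length = 2
Step 3: length = 3

Answer: 3


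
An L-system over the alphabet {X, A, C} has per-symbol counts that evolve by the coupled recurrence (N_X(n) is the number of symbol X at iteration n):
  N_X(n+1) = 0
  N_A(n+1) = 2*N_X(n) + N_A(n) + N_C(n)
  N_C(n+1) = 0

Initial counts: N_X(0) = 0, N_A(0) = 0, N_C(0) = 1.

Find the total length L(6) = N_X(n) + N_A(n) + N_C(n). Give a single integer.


Answer: 1

Derivation:
Step 0: N_X=0, N_A=0, N_C=1, L=1
Step 1: N_X=0, N_A=1, N_C=0, L=1
Step 2: N_X=0, N_A=1, N_C=0, L=1
Step 3: N_X=0, N_A=1, N_C=0, L=1
Step 4: N_X=0, N_A=1, N_C=0, L=1
Step 5: N_X=0, N_A=1, N_C=0, L=1
Step 6: N_X=0, N_A=1, N_C=0, L=1


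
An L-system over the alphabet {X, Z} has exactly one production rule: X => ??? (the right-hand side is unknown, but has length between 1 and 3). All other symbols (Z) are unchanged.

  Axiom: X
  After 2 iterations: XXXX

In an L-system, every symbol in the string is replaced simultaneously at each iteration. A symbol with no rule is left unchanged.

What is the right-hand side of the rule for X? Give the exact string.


Trying X => XX:
  Step 0: X
  Step 1: XX
  Step 2: XXXX
Matches the given result.

Answer: XX


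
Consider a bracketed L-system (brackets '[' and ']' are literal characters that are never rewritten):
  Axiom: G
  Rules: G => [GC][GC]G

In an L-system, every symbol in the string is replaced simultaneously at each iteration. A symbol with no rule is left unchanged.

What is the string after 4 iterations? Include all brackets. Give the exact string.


Answer: [[[[GC][GC]GC][[GC][GC]GC][GC][GC]GC][[[GC][GC]GC][[GC][GC]GC][GC][GC]GC][[GC][GC]GC][[GC][GC]GC][GC][GC]GC][[[[GC][GC]GC][[GC][GC]GC][GC][GC]GC][[[GC][GC]GC][[GC][GC]GC][GC][GC]GC][[GC][GC]GC][[GC][GC]GC][GC][GC]GC][[[GC][GC]GC][[GC][GC]GC][GC][GC]GC][[[GC][GC]GC][[GC][GC]GC][GC][GC]GC][[GC][GC]GC][[GC][GC]GC][GC][GC]G

Derivation:
Step 0: G
Step 1: [GC][GC]G
Step 2: [[GC][GC]GC][[GC][GC]GC][GC][GC]G
Step 3: [[[GC][GC]GC][[GC][GC]GC][GC][GC]GC][[[GC][GC]GC][[GC][GC]GC][GC][GC]GC][[GC][GC]GC][[GC][GC]GC][GC][GC]G
Step 4: [[[[GC][GC]GC][[GC][GC]GC][GC][GC]GC][[[GC][GC]GC][[GC][GC]GC][GC][GC]GC][[GC][GC]GC][[GC][GC]GC][GC][GC]GC][[[[GC][GC]GC][[GC][GC]GC][GC][GC]GC][[[GC][GC]GC][[GC][GC]GC][GC][GC]GC][[GC][GC]GC][[GC][GC]GC][GC][GC]GC][[[GC][GC]GC][[GC][GC]GC][GC][GC]GC][[[GC][GC]GC][[GC][GC]GC][GC][GC]GC][[GC][GC]GC][[GC][GC]GC][GC][GC]G


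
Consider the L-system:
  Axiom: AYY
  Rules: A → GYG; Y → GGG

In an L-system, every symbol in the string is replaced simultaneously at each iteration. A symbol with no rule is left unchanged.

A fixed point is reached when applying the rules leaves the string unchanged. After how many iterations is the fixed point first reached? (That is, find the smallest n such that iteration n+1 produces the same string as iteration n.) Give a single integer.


Answer: 2

Derivation:
Step 0: AYY
Step 1: GYGGGGGGG
Step 2: GGGGGGGGGGG
Step 3: GGGGGGGGGGG  (unchanged — fixed point at step 2)


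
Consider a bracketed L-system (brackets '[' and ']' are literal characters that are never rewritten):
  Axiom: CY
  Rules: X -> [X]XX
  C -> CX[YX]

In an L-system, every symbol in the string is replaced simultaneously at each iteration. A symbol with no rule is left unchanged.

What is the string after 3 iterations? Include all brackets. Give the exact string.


Step 0: CY
Step 1: CX[YX]Y
Step 2: CX[YX][X]XX[Y[X]XX]Y
Step 3: CX[YX][X]XX[Y[X]XX][[X]XX][X]XX[X]XX[Y[[X]XX][X]XX[X]XX]Y

Answer: CX[YX][X]XX[Y[X]XX][[X]XX][X]XX[X]XX[Y[[X]XX][X]XX[X]XX]Y


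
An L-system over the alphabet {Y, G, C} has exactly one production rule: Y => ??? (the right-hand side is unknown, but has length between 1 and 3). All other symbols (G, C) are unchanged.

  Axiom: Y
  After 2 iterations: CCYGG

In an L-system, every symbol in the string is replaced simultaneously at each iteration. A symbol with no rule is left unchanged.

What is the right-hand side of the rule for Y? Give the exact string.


Answer: CYG

Derivation:
Trying Y => CYG:
  Step 0: Y
  Step 1: CYG
  Step 2: CCYGG
Matches the given result.


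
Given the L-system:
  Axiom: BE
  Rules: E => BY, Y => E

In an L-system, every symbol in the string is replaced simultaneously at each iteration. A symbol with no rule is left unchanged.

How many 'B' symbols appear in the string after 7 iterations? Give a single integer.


Answer: 5

Derivation:
Step 0: BE  (1 'B')
Step 1: BBY  (2 'B')
Step 2: BBE  (2 'B')
Step 3: BBBY  (3 'B')
Step 4: BBBE  (3 'B')
Step 5: BBBBY  (4 'B')
Step 6: BBBBE  (4 'B')
Step 7: BBBBBY  (5 'B')


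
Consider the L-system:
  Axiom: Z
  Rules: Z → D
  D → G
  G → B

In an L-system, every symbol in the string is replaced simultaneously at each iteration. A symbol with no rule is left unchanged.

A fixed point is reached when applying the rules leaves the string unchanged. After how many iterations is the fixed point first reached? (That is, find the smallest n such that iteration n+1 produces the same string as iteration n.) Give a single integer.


Step 0: Z
Step 1: D
Step 2: G
Step 3: B
Step 4: B  (unchanged — fixed point at step 3)

Answer: 3


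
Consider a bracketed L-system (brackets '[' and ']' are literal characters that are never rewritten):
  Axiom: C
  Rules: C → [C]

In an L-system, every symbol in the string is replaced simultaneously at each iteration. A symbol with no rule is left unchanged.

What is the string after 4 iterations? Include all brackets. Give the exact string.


Step 0: C
Step 1: [C]
Step 2: [[C]]
Step 3: [[[C]]]
Step 4: [[[[C]]]]

Answer: [[[[C]]]]


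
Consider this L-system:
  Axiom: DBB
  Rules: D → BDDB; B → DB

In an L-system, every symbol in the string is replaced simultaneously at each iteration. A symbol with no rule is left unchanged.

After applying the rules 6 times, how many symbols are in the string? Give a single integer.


Answer: 1944

Derivation:
Step 0: length = 3
Step 1: length = 8
Step 2: length = 24
Step 3: length = 72
Step 4: length = 216
Step 5: length = 648
Step 6: length = 1944


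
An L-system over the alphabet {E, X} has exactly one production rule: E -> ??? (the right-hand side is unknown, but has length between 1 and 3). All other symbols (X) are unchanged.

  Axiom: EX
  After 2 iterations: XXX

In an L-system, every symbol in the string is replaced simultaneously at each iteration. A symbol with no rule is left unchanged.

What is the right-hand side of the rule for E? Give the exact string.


Answer: XX

Derivation:
Trying E -> XX:
  Step 0: EX
  Step 1: XXX
  Step 2: XXX
Matches the given result.


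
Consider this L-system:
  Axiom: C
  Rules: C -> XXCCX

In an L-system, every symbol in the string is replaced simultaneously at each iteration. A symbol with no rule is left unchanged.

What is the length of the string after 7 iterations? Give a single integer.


Answer: 509

Derivation:
Step 0: length = 1
Step 1: length = 5
Step 2: length = 13
Step 3: length = 29
Step 4: length = 61
Step 5: length = 125
Step 6: length = 253
Step 7: length = 509


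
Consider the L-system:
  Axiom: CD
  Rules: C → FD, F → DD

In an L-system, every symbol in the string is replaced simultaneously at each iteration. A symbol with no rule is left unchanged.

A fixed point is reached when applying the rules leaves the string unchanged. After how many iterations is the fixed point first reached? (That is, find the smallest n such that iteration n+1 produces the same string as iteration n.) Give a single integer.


Answer: 2

Derivation:
Step 0: CD
Step 1: FDD
Step 2: DDDD
Step 3: DDDD  (unchanged — fixed point at step 2)


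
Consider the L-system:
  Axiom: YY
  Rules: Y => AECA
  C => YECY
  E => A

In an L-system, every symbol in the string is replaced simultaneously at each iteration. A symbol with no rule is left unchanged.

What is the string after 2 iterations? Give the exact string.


Answer: AAYECYAAAYECYA

Derivation:
Step 0: YY
Step 1: AECAAECA
Step 2: AAYECYAAAYECYA


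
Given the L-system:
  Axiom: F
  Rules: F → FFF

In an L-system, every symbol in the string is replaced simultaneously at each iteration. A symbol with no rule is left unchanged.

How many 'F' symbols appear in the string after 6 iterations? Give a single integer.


Answer: 729

Derivation:
Step 0: F  (1 'F')
Step 1: FFF  (3 'F')
Step 2: FFFFFFFFF  (9 'F')
Step 3: FFFFFFFFFFFFFFFFFFFFFFFFFFF  (27 'F')
Step 4: FFFFFFFFFFFFFFFFFFFFFFFFFFFFFFFFFFFFFFFFFFFFFFFFFFFFFFFFFFFFFFFFFFFFFFFFFFFFFFFFF  (81 'F')
Step 5: FFFFFFFFFFFFFFFFFFFFFFFFFFFFFFFFFFFFFFFFFFFFFFFFFFFFFFFFFFFFFFFFFFFFFFFFFFFFFFFFFFFFFFFFFFFFFFFFFFFFFFFFFFFFFFFFFFFFFFFFFFFFFFFFFFFFFFFFFFFFFFFFFFFFFFFFFFFFFFFFFFFFFFFFFFFFFFFFFFFFFFFFFFFFFFFFFFFFFFFFFFFFFFFFFFFFFFFFFFFFFFFFFFFFFFFFFFFFFFFFFFF  (243 'F')
Step 6: FFFFFFFFFFFFFFFFFFFFFFFFFFFFFFFFFFFFFFFFFFFFFFFFFFFFFFFFFFFFFFFFFFFFFFFFFFFFFFFFFFFFFFFFFFFFFFFFFFFFFFFFFFFFFFFFFFFFFFFFFFFFFFFFFFFFFFFFFFFFFFFFFFFFFFFFFFFFFFFFFFFFFFFFFFFFFFFFFFFFFFFFFFFFFFFFFFFFFFFFFFFFFFFFFFFFFFFFFFFFFFFFFFFFFFFFFFFFFFFFFFFFFFFFFFFFFFFFFFFFFFFFFFFFFFFFFFFFFFFFFFFFFFFFFFFFFFFFFFFFFFFFFFFFFFFFFFFFFFFFFFFFFFFFFFFFFFFFFFFFFFFFFFFFFFFFFFFFFFFFFFFFFFFFFFFFFFFFFFFFFFFFFFFFFFFFFFFFFFFFFFFFFFFFFFFFFFFFFFFFFFFFFFFFFFFFFFFFFFFFFFFFFFFFFFFFFFFFFFFFFFFFFFFFFFFFFFFFFFFFFFFFFFFFFFFFFFFFFFFFFFFFFFFFFFFFFFFFFFFFFFFFFFFFFFFFFFFFFFFFFFFFFFFFFFFFFFFFFFFFFFFFFFFFFFFFFFFFFFFFFFFFFFFFFFFFFFFFFFFFFFFFFFFFFFFFFFFFFFFFFFFFFFFFFFFFFFFFFFFFFFFFFFFFFFFFFFFFFFFFFFFFFFFFFFFFFFFFFFFFFFFFFFFFFFFFFFFFFFFFFFFFFFFFFFFFFFFFFFFFFFFFFFFFF  (729 'F')


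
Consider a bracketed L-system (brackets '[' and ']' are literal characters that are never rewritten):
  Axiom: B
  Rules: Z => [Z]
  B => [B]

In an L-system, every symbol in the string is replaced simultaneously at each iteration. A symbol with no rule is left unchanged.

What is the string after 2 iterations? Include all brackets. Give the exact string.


Answer: [[B]]

Derivation:
Step 0: B
Step 1: [B]
Step 2: [[B]]


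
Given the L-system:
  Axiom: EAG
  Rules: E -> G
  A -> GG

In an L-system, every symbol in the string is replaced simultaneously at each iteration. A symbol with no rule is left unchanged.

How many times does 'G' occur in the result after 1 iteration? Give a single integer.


Step 0: EAG  (1 'G')
Step 1: GGGG  (4 'G')

Answer: 4


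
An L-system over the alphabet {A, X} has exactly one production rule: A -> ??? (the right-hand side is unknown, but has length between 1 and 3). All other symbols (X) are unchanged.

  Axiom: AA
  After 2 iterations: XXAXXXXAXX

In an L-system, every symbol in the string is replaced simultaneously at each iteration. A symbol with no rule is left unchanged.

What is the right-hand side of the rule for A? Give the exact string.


Answer: XAX

Derivation:
Trying A -> XAX:
  Step 0: AA
  Step 1: XAXXAX
  Step 2: XXAXXXXAXX
Matches the given result.


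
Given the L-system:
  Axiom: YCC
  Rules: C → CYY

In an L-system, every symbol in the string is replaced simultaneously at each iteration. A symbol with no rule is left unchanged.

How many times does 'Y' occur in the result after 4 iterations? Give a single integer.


Step 0: YCC  (1 'Y')
Step 1: YCYYCYY  (5 'Y')
Step 2: YCYYYYCYYYY  (9 'Y')
Step 3: YCYYYYYYCYYYYYY  (13 'Y')
Step 4: YCYYYYYYYYCYYYYYYYY  (17 'Y')

Answer: 17


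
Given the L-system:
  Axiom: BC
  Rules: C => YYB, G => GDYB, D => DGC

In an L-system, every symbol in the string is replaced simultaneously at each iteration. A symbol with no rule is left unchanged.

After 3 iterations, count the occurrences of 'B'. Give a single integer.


Step 0: BC  (1 'B')
Step 1: BYYB  (2 'B')
Step 2: BYYB  (2 'B')
Step 3: BYYB  (2 'B')

Answer: 2


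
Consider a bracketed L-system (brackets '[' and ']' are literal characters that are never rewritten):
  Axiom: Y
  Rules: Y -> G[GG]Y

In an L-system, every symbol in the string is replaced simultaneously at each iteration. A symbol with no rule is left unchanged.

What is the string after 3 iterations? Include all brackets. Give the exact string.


Step 0: Y
Step 1: G[GG]Y
Step 2: G[GG]G[GG]Y
Step 3: G[GG]G[GG]G[GG]Y

Answer: G[GG]G[GG]G[GG]Y


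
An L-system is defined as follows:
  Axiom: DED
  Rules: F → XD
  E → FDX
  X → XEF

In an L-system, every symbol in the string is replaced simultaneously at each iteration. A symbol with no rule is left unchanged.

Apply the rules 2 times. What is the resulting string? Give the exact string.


Step 0: DED
Step 1: DFDXD
Step 2: DXDDXEFD

Answer: DXDDXEFD


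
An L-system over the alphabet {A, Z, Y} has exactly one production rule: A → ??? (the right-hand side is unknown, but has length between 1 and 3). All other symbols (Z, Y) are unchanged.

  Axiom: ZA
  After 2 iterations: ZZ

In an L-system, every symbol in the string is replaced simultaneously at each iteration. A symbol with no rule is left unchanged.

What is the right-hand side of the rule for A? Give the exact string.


Trying A → Z:
  Step 0: ZA
  Step 1: ZZ
  Step 2: ZZ
Matches the given result.

Answer: Z


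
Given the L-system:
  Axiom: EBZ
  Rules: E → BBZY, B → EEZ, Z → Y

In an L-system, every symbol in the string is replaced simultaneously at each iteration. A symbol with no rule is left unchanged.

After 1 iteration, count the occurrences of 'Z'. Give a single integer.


Step 0: EBZ  (1 'Z')
Step 1: BBZYEEZY  (2 'Z')

Answer: 2


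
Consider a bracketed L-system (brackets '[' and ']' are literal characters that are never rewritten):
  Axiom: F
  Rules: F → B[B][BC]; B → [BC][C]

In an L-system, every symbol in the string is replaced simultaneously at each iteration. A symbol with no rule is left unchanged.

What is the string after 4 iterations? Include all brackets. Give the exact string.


Answer: [[[BC][C]C][C]C][C][[[[BC][C]C][C]C][C]][[[[BC][C]C][C]C][C]C]

Derivation:
Step 0: F
Step 1: B[B][BC]
Step 2: [BC][C][[BC][C]][[BC][C]C]
Step 3: [[BC][C]C][C][[[BC][C]C][C]][[[BC][C]C][C]C]
Step 4: [[[BC][C]C][C]C][C][[[[BC][C]C][C]C][C]][[[[BC][C]C][C]C][C]C]


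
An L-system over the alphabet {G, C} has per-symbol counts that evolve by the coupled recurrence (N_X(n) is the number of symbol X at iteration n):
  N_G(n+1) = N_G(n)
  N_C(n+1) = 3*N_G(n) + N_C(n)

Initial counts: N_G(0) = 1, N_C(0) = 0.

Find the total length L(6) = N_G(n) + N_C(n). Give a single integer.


Answer: 19

Derivation:
Step 0: N_G=1, N_C=0, L=1
Step 1: N_G=1, N_C=3, L=4
Step 2: N_G=1, N_C=6, L=7
Step 3: N_G=1, N_C=9, L=10
Step 4: N_G=1, N_C=12, L=13
Step 5: N_G=1, N_C=15, L=16
Step 6: N_G=1, N_C=18, L=19


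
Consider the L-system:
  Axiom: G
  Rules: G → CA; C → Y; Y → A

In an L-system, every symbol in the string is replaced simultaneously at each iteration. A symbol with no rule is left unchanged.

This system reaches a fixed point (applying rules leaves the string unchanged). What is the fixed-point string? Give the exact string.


Step 0: G
Step 1: CA
Step 2: YA
Step 3: AA
Step 4: AA  (unchanged — fixed point at step 3)

Answer: AA


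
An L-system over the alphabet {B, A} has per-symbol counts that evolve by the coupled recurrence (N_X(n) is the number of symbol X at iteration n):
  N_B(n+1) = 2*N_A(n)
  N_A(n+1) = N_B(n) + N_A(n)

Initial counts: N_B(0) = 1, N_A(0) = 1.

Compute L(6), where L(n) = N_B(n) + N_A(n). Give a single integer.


Answer: 128

Derivation:
Step 0: N_B=1, N_A=1, L=2
Step 1: N_B=2, N_A=2, L=4
Step 2: N_B=4, N_A=4, L=8
Step 3: N_B=8, N_A=8, L=16
Step 4: N_B=16, N_A=16, L=32
Step 5: N_B=32, N_A=32, L=64
Step 6: N_B=64, N_A=64, L=128


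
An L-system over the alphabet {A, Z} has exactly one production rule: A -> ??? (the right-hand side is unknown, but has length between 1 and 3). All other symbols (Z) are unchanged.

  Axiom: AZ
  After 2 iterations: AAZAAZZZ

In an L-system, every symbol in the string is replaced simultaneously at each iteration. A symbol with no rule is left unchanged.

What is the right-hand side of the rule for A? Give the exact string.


Trying A -> AAZ:
  Step 0: AZ
  Step 1: AAZZ
  Step 2: AAZAAZZZ
Matches the given result.

Answer: AAZ


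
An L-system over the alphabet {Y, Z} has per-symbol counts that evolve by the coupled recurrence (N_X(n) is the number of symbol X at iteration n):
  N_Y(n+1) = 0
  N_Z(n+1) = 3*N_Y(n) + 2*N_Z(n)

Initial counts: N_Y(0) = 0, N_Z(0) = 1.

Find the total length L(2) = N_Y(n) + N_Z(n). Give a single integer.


Answer: 4

Derivation:
Step 0: N_Y=0, N_Z=1, L=1
Step 1: N_Y=0, N_Z=2, L=2
Step 2: N_Y=0, N_Z=4, L=4


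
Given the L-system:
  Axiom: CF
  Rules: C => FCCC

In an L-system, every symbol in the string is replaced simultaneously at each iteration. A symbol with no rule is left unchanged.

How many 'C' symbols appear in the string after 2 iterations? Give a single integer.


Step 0: CF  (1 'C')
Step 1: FCCCF  (3 'C')
Step 2: FFCCCFCCCFCCCF  (9 'C')

Answer: 9


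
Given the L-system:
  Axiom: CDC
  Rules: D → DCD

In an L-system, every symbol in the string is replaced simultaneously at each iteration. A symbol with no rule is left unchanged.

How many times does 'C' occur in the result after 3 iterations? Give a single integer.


Step 0: CDC  (2 'C')
Step 1: CDCDC  (3 'C')
Step 2: CDCDCDCDC  (5 'C')
Step 3: CDCDCDCDCDCDCDCDC  (9 'C')

Answer: 9


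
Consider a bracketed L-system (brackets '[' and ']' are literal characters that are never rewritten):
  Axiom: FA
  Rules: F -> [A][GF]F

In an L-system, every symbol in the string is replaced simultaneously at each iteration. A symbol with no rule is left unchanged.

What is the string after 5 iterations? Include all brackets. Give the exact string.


Answer: [A][G[A][G[A][G[A][G[A][GF]F][A][GF]F][A][G[A][GF]F][A][GF]F][A][G[A][G[A][GF]F][A][GF]F][A][G[A][GF]F][A][GF]F][A][G[A][G[A][G[A][GF]F][A][GF]F][A][G[A][GF]F][A][GF]F][A][G[A][G[A][GF]F][A][GF]F][A][G[A][GF]F][A][GF]FA

Derivation:
Step 0: FA
Step 1: [A][GF]FA
Step 2: [A][G[A][GF]F][A][GF]FA
Step 3: [A][G[A][G[A][GF]F][A][GF]F][A][G[A][GF]F][A][GF]FA
Step 4: [A][G[A][G[A][G[A][GF]F][A][GF]F][A][G[A][GF]F][A][GF]F][A][G[A][G[A][GF]F][A][GF]F][A][G[A][GF]F][A][GF]FA
Step 5: [A][G[A][G[A][G[A][G[A][GF]F][A][GF]F][A][G[A][GF]F][A][GF]F][A][G[A][G[A][GF]F][A][GF]F][A][G[A][GF]F][A][GF]F][A][G[A][G[A][G[A][GF]F][A][GF]F][A][G[A][GF]F][A][GF]F][A][G[A][G[A][GF]F][A][GF]F][A][G[A][GF]F][A][GF]FA


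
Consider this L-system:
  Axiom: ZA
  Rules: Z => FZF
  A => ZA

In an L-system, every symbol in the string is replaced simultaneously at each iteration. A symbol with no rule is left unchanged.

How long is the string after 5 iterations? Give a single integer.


Answer: 37

Derivation:
Step 0: length = 2
Step 1: length = 5
Step 2: length = 10
Step 3: length = 17
Step 4: length = 26
Step 5: length = 37


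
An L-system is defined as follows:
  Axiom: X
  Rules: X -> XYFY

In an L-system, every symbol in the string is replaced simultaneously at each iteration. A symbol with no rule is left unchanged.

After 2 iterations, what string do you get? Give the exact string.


Step 0: X
Step 1: XYFY
Step 2: XYFYYFY

Answer: XYFYYFY


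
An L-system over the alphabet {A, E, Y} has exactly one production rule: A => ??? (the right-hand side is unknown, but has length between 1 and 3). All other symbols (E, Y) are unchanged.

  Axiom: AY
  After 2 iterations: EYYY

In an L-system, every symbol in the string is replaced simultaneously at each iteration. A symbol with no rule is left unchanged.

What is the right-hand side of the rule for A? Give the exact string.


Trying A => EYY:
  Step 0: AY
  Step 1: EYYY
  Step 2: EYYY
Matches the given result.

Answer: EYY


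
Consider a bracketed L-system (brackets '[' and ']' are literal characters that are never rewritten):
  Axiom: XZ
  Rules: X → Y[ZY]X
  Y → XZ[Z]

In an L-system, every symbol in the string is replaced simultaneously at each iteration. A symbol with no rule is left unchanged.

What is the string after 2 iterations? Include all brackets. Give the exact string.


Answer: XZ[Z][ZXZ[Z]]Y[ZY]XZ

Derivation:
Step 0: XZ
Step 1: Y[ZY]XZ
Step 2: XZ[Z][ZXZ[Z]]Y[ZY]XZ


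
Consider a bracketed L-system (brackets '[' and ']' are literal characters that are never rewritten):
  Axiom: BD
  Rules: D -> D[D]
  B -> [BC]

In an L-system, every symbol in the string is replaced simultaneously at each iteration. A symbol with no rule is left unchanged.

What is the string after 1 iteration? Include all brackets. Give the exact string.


Step 0: BD
Step 1: [BC]D[D]

Answer: [BC]D[D]


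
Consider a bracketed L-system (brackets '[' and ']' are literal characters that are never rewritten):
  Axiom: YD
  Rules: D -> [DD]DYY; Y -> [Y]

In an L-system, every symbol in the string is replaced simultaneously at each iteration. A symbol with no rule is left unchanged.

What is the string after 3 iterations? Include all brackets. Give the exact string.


Step 0: YD
Step 1: [Y][DD]DYY
Step 2: [[Y]][[DD]DYY[DD]DYY][DD]DYY[Y][Y]
Step 3: [[[Y]]][[[DD]DYY[DD]DYY][DD]DYY[Y][Y][[DD]DYY[DD]DYY][DD]DYY[Y][Y]][[DD]DYY[DD]DYY][DD]DYY[Y][Y][[Y]][[Y]]

Answer: [[[Y]]][[[DD]DYY[DD]DYY][DD]DYY[Y][Y][[DD]DYY[DD]DYY][DD]DYY[Y][Y]][[DD]DYY[DD]DYY][DD]DYY[Y][Y][[Y]][[Y]]


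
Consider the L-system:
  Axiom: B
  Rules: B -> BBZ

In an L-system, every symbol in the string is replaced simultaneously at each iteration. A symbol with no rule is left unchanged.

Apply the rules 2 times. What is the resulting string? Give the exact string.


Step 0: B
Step 1: BBZ
Step 2: BBZBBZZ

Answer: BBZBBZZ


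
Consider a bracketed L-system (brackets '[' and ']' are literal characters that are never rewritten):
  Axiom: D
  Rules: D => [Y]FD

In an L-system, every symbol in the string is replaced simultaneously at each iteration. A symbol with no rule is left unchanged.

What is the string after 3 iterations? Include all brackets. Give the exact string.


Answer: [Y]F[Y]F[Y]FD

Derivation:
Step 0: D
Step 1: [Y]FD
Step 2: [Y]F[Y]FD
Step 3: [Y]F[Y]F[Y]FD


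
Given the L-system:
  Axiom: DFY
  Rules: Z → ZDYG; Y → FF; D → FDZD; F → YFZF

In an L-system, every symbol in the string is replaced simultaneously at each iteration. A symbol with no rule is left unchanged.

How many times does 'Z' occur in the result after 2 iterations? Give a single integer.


Answer: 9

Derivation:
Step 0: DFY  (0 'Z')
Step 1: FDZDYFZFFF  (2 'Z')
Step 2: YFZFFDZDZDYGFDZDFFYFZFZDYGYFZFYFZFYFZF  (9 'Z')


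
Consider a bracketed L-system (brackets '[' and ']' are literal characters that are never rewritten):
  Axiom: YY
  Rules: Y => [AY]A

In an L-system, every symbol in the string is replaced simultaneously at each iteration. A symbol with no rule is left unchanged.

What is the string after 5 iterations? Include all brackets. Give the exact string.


Answer: [A[A[A[A[AY]A]A]A]A]A[A[A[A[A[AY]A]A]A]A]A

Derivation:
Step 0: YY
Step 1: [AY]A[AY]A
Step 2: [A[AY]A]A[A[AY]A]A
Step 3: [A[A[AY]A]A]A[A[A[AY]A]A]A
Step 4: [A[A[A[AY]A]A]A]A[A[A[A[AY]A]A]A]A
Step 5: [A[A[A[A[AY]A]A]A]A]A[A[A[A[A[AY]A]A]A]A]A


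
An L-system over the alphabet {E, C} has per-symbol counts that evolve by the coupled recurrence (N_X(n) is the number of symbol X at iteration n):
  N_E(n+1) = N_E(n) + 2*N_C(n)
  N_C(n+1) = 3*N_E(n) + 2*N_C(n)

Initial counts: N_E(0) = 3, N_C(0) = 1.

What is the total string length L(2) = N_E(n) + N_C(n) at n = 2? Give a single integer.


Answer: 64

Derivation:
Step 0: N_E=3, N_C=1, L=4
Step 1: N_E=5, N_C=11, L=16
Step 2: N_E=27, N_C=37, L=64


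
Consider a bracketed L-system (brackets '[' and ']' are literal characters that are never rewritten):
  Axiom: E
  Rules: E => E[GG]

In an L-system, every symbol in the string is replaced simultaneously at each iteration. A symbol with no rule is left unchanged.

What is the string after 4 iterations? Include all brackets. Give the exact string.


Answer: E[GG][GG][GG][GG]

Derivation:
Step 0: E
Step 1: E[GG]
Step 2: E[GG][GG]
Step 3: E[GG][GG][GG]
Step 4: E[GG][GG][GG][GG]


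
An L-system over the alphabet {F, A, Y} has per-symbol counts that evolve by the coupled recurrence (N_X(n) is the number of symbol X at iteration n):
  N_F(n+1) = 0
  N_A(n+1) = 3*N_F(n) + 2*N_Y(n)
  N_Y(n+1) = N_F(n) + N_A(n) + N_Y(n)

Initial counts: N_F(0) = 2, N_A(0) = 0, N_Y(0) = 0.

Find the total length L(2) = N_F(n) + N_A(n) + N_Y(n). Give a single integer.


Answer: 12

Derivation:
Step 0: N_F=2, N_A=0, N_Y=0, L=2
Step 1: N_F=0, N_A=6, N_Y=2, L=8
Step 2: N_F=0, N_A=4, N_Y=8, L=12


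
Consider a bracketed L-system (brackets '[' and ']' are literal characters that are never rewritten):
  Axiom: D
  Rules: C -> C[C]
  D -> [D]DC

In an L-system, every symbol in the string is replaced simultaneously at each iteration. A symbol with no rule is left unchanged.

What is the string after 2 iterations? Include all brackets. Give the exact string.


Answer: [[D]DC][D]DCC[C]

Derivation:
Step 0: D
Step 1: [D]DC
Step 2: [[D]DC][D]DCC[C]


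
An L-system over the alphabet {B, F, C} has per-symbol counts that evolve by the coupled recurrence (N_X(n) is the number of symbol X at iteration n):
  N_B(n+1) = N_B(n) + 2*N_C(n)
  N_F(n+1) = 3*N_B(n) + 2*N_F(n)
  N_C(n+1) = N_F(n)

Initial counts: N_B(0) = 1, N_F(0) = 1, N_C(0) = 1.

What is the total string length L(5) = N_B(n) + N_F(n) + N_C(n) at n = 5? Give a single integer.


Answer: 771

Derivation:
Step 0: N_B=1, N_F=1, N_C=1, L=3
Step 1: N_B=3, N_F=5, N_C=1, L=9
Step 2: N_B=5, N_F=19, N_C=5, L=29
Step 3: N_B=15, N_F=53, N_C=19, L=87
Step 4: N_B=53, N_F=151, N_C=53, L=257
Step 5: N_B=159, N_F=461, N_C=151, L=771


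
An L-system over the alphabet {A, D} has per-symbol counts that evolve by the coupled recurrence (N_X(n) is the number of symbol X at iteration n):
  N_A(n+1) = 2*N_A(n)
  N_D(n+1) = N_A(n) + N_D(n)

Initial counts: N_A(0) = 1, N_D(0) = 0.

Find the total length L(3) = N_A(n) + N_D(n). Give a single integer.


Answer: 15

Derivation:
Step 0: N_A=1, N_D=0, L=1
Step 1: N_A=2, N_D=1, L=3
Step 2: N_A=4, N_D=3, L=7
Step 3: N_A=8, N_D=7, L=15


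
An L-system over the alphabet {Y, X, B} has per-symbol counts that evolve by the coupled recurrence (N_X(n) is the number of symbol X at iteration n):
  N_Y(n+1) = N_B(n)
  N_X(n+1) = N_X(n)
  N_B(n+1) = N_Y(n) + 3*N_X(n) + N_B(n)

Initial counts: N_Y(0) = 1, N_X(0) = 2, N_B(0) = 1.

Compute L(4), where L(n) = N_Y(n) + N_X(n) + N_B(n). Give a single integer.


Answer: 81

Derivation:
Step 0: N_Y=1, N_X=2, N_B=1, L=4
Step 1: N_Y=1, N_X=2, N_B=8, L=11
Step 2: N_Y=8, N_X=2, N_B=15, L=25
Step 3: N_Y=15, N_X=2, N_B=29, L=46
Step 4: N_Y=29, N_X=2, N_B=50, L=81


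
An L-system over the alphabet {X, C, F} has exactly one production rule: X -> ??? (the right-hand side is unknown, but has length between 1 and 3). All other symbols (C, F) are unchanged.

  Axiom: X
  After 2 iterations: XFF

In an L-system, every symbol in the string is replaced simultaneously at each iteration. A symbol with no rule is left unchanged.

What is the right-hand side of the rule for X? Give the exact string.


Answer: XF

Derivation:
Trying X -> XF:
  Step 0: X
  Step 1: XF
  Step 2: XFF
Matches the given result.


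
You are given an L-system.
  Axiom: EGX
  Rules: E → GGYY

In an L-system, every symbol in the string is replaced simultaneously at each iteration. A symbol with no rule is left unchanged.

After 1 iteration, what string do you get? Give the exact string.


Step 0: EGX
Step 1: GGYYGX

Answer: GGYYGX


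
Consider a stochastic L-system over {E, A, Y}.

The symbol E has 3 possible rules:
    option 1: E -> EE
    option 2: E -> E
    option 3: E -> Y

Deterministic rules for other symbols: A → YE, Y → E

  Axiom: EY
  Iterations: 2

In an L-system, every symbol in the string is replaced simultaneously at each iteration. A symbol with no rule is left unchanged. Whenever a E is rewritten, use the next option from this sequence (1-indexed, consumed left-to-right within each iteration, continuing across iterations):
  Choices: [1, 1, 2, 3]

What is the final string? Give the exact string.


Step 0: EY
Step 1: EEE  (used choices [1])
Step 2: EEEY  (used choices [1, 2, 3])

Answer: EEEY


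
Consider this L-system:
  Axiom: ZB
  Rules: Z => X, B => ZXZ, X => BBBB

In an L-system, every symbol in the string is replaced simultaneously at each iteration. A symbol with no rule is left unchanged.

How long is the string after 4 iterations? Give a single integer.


Step 0: length = 2
Step 1: length = 4
Step 2: length = 10
Step 3: length = 32
Step 4: length = 72

Answer: 72


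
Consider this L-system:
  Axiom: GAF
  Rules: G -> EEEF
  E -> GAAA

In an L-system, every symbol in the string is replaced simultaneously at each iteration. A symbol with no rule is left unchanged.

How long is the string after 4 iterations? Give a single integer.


Answer: 51

Derivation:
Step 0: length = 3
Step 1: length = 6
Step 2: length = 15
Step 3: length = 24
Step 4: length = 51


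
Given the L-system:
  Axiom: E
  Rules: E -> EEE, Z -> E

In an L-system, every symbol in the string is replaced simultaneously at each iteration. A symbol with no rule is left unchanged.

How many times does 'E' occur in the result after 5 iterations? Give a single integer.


Step 0: E  (1 'E')
Step 1: EEE  (3 'E')
Step 2: EEEEEEEEE  (9 'E')
Step 3: EEEEEEEEEEEEEEEEEEEEEEEEEEE  (27 'E')
Step 4: EEEEEEEEEEEEEEEEEEEEEEEEEEEEEEEEEEEEEEEEEEEEEEEEEEEEEEEEEEEEEEEEEEEEEEEEEEEEEEEEE  (81 'E')
Step 5: EEEEEEEEEEEEEEEEEEEEEEEEEEEEEEEEEEEEEEEEEEEEEEEEEEEEEEEEEEEEEEEEEEEEEEEEEEEEEEEEEEEEEEEEEEEEEEEEEEEEEEEEEEEEEEEEEEEEEEEEEEEEEEEEEEEEEEEEEEEEEEEEEEEEEEEEEEEEEEEEEEEEEEEEEEEEEEEEEEEEEEEEEEEEEEEEEEEEEEEEEEEEEEEEEEEEEEEEEEEEEEEEEEEEEEEEEEEEEEEEEEE  (243 'E')

Answer: 243


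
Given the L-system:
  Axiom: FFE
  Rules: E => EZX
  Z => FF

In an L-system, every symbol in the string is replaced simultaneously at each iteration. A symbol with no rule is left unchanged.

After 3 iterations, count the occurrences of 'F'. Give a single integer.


Step 0: FFE  (2 'F')
Step 1: FFEZX  (2 'F')
Step 2: FFEZXFFX  (4 'F')
Step 3: FFEZXFFXFFX  (6 'F')

Answer: 6


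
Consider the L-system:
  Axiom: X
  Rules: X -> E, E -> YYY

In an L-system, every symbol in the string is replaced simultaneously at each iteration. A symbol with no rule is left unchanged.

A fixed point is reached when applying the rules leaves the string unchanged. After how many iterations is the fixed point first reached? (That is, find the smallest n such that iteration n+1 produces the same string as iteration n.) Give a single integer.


Answer: 2

Derivation:
Step 0: X
Step 1: E
Step 2: YYY
Step 3: YYY  (unchanged — fixed point at step 2)


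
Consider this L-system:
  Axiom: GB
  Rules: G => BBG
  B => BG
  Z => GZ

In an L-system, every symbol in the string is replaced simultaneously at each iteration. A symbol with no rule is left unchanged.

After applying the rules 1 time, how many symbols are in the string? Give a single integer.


Answer: 5

Derivation:
Step 0: length = 2
Step 1: length = 5


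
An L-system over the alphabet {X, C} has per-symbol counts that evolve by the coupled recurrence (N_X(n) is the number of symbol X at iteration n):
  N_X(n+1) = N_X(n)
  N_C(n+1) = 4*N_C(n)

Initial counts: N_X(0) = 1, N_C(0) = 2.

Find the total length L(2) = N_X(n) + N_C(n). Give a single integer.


Step 0: N_X=1, N_C=2, L=3
Step 1: N_X=1, N_C=8, L=9
Step 2: N_X=1, N_C=32, L=33

Answer: 33


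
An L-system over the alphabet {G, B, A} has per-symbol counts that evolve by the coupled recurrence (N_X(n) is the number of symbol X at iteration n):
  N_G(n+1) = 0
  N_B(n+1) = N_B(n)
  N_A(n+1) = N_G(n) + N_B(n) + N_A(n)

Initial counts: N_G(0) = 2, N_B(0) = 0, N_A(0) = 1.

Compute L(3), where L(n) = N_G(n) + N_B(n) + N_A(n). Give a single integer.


Step 0: N_G=2, N_B=0, N_A=1, L=3
Step 1: N_G=0, N_B=0, N_A=3, L=3
Step 2: N_G=0, N_B=0, N_A=3, L=3
Step 3: N_G=0, N_B=0, N_A=3, L=3

Answer: 3


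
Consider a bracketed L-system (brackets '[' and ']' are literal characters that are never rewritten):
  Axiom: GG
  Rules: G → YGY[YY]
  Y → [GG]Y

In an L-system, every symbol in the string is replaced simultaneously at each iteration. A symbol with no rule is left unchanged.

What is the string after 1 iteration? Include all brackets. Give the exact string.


Step 0: GG
Step 1: YGY[YY]YGY[YY]

Answer: YGY[YY]YGY[YY]


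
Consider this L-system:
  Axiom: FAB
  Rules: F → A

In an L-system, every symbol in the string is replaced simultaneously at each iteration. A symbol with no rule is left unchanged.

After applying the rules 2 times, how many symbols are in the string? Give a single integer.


Step 0: length = 3
Step 1: length = 3
Step 2: length = 3

Answer: 3


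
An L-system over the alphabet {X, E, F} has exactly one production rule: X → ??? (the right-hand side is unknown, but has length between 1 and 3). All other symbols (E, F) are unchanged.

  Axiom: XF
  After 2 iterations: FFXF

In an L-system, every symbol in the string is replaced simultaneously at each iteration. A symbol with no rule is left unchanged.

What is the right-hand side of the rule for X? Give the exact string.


Answer: FX

Derivation:
Trying X → FX:
  Step 0: XF
  Step 1: FXF
  Step 2: FFXF
Matches the given result.


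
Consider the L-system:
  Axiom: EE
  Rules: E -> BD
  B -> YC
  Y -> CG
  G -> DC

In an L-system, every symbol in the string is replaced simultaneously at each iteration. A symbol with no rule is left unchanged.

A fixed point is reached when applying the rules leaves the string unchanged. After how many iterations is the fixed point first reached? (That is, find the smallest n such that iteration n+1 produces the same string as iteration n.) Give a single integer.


Answer: 4

Derivation:
Step 0: EE
Step 1: BDBD
Step 2: YCDYCD
Step 3: CGCDCGCD
Step 4: CDCCDCDCCD
Step 5: CDCCDCDCCD  (unchanged — fixed point at step 4)


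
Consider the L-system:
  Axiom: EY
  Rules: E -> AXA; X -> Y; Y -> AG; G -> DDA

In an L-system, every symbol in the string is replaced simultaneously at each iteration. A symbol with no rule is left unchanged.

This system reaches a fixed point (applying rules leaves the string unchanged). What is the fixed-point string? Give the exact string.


Answer: AADDAAADDA

Derivation:
Step 0: EY
Step 1: AXAAG
Step 2: AYAADDA
Step 3: AAGAADDA
Step 4: AADDAAADDA
Step 5: AADDAAADDA  (unchanged — fixed point at step 4)


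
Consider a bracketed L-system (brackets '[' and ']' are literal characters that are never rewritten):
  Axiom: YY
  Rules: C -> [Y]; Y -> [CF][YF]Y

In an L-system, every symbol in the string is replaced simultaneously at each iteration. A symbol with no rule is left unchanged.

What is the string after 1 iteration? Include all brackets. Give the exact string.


Answer: [CF][YF]Y[CF][YF]Y

Derivation:
Step 0: YY
Step 1: [CF][YF]Y[CF][YF]Y


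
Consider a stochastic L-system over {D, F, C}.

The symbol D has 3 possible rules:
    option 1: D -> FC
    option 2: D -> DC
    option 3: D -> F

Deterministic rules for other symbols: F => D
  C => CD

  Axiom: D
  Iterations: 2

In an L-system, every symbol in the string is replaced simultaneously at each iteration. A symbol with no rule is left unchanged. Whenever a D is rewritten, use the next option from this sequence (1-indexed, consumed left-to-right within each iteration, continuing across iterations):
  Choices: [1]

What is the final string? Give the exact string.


Answer: DCD

Derivation:
Step 0: D
Step 1: FC  (used choices [1])
Step 2: DCD  (used choices [])


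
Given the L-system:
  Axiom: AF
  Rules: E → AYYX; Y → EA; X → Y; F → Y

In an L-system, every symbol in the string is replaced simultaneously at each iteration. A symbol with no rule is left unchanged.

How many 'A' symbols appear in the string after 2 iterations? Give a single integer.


Answer: 2

Derivation:
Step 0: AF  (1 'A')
Step 1: AY  (1 'A')
Step 2: AEA  (2 'A')


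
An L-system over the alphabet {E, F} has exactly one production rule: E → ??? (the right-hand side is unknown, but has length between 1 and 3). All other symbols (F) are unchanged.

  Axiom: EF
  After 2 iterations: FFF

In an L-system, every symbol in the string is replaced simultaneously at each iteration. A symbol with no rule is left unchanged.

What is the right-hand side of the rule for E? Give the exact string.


Trying E → FF:
  Step 0: EF
  Step 1: FFF
  Step 2: FFF
Matches the given result.

Answer: FF


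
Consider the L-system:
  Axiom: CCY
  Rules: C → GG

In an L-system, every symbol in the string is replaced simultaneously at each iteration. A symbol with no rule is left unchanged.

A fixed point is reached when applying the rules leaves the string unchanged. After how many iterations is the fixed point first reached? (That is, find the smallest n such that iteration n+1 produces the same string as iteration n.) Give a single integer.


Answer: 1

Derivation:
Step 0: CCY
Step 1: GGGGY
Step 2: GGGGY  (unchanged — fixed point at step 1)
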